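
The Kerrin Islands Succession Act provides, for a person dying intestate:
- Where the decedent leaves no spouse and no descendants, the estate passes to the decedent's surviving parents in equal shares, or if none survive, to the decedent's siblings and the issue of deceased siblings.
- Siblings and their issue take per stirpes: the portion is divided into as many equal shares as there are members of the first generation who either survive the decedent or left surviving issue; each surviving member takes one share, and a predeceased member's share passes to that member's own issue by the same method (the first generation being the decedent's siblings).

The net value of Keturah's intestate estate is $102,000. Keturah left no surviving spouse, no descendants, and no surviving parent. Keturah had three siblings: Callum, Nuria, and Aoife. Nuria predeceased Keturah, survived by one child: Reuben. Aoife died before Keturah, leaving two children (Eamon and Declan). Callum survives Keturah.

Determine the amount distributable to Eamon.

The entire $102,000 passes to the siblings and their issue.
That amount ($102,000) is divided into 3 shares of $34,000: Callum takes $34,000; Nuria's $34,000 share passes to Nuria's issue; Aoife's $34,000 share passes to Aoife's issue.
Nuria's share ($34,000) passes entirely to Reuben.
Aoife's share ($34,000) is divided into 2 shares of $17,000: Eamon and Declan each take $17,000.

Eamon receives $17,000.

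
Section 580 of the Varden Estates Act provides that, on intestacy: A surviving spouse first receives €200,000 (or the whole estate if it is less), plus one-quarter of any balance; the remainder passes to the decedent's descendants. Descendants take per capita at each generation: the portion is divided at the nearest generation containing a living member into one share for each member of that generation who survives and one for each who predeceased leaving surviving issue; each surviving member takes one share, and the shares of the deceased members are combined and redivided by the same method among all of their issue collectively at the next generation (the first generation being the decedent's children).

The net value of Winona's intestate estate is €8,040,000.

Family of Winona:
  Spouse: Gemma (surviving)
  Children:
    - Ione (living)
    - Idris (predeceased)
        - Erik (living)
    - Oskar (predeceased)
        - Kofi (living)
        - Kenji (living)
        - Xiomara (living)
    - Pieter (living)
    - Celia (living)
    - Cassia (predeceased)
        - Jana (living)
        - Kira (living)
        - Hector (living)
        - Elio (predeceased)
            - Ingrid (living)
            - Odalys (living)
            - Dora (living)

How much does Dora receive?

Dora receives €122,500.

Gemma first takes €200,000, leaving a balance of €7,840,000. Gemma then takes one-quarter of the balance (€1,960,000), for a total of €2,160,000. The remaining €5,880,000 passes to the descendants.
The descendants' portion (€5,880,000) is divided at the children's generation into 6 shares of €980,000. Ione, Pieter, and Celia each take €980,000. The 3 shares of the deceased (Idris, Oskar, and Cassia) are combined into a pool of €2,940,000.
That pool (€2,940,000) is divided at the grandchildren's generation into 8 shares of €367,500. Erik, Kofi, Kenji, Xiomara, Jana, Kira, and Hector each take €367,500. The remaining share for the deceased Elio (€367,500) is carried to the next generation.
That pool (€367,500) is divided at the great-grandchildren's generation equally among Ingrid, Odalys, and Dora: €122,500 each.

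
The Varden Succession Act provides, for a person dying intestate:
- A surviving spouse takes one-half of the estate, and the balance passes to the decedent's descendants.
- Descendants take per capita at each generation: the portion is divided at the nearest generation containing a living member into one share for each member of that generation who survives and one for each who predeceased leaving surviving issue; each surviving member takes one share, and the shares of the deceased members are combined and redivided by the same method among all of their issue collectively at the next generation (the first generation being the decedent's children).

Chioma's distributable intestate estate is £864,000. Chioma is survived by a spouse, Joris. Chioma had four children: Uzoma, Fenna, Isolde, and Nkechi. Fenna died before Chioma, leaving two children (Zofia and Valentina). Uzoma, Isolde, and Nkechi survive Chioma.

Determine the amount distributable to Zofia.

Joris takes one-half of £864,000 = £432,000. The remaining £432,000 passes to the descendants.
The descendants' portion (£432,000) is divided at the children's generation into 4 shares of £108,000. Uzoma, Isolde, and Nkechi each take £108,000. The remaining share for the deceased Fenna (£108,000) is carried to the next generation.
That pool (£108,000) is divided at the grandchildren's generation equally among Zofia and Valentina: £54,000 each.

Zofia receives £54,000.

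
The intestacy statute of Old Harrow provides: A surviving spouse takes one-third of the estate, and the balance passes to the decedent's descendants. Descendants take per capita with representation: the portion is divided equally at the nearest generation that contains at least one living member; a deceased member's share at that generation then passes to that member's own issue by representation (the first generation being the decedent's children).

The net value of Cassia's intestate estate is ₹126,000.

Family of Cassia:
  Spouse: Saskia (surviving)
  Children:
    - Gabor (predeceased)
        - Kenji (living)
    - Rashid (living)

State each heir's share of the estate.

Saskia: ₹42,000; Kenji: ₹42,000; Rashid: ₹42,000

Saskia takes one-third of ₹126,000 = ₹42,000. The remaining ₹84,000 passes to the descendants.
The descendants' portion (₹84,000) is divided into 2 shares of ₹42,000: Rashid takes ₹42,000; Gabor's ₹42,000 share passes to Gabor's issue.
Gabor's share (₹42,000) passes entirely to Kenji.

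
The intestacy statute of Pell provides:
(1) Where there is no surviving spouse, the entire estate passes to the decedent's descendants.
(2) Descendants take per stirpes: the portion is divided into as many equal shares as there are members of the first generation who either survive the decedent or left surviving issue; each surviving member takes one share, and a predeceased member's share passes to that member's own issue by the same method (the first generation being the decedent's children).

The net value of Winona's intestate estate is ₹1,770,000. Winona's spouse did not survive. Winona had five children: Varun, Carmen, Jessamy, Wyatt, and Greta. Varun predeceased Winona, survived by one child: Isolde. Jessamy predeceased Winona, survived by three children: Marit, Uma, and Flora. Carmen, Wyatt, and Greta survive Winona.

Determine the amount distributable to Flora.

The entire ₹1,770,000 passes to the descendants.
That amount (₹1,770,000) is divided into 5 shares of ₹354,000: Carmen, Wyatt, and Greta each take ₹354,000; Varun's ₹354,000 share passes to Varun's issue; Jessamy's ₹354,000 share passes to Jessamy's issue.
Varun's share (₹354,000) passes entirely to Isolde.
Jessamy's share (₹354,000) is divided into 3 shares of ₹118,000: Marit, Uma, and Flora each take ₹118,000.

Flora receives ₹118,000.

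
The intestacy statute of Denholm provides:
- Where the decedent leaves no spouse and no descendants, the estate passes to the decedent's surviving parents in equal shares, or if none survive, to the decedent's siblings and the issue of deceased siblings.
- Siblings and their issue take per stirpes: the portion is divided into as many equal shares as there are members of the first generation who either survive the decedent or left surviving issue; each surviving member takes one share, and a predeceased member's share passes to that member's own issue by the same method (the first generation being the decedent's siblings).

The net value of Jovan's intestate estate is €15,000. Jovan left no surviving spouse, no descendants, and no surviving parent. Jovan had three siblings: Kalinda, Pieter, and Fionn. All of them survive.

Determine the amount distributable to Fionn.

Fionn receives €5,000.

The entire €15,000 passes to the siblings and their issue.
That amount (€15,000) is divided into 3 shares of €5,000: Kalinda, Pieter, and Fionn each take €5,000.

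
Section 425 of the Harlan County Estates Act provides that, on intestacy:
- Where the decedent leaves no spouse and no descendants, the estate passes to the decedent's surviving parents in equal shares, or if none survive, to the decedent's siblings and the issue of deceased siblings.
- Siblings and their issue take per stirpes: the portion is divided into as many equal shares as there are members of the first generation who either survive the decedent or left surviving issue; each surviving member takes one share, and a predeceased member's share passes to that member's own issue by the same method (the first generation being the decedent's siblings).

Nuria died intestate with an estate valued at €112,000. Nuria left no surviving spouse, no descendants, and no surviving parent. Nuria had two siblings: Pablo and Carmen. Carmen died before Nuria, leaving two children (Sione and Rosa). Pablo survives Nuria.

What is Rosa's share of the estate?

Rosa receives €28,000.

The entire €112,000 passes to the siblings and their issue.
That amount (€112,000) is divided into 2 shares of €56,000: Pablo takes €56,000; Carmen's €56,000 share passes to Carmen's issue.
Carmen's share (€56,000) is divided into 2 shares of €28,000: Sione and Rosa each take €28,000.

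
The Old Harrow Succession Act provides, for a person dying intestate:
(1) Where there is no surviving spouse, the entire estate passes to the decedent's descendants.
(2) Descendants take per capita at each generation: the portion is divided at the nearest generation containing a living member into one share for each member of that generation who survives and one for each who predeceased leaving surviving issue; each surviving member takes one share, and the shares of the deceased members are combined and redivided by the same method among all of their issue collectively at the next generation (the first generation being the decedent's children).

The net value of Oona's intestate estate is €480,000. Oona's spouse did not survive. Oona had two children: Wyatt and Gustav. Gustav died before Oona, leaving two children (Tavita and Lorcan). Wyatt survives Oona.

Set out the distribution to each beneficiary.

The entire €480,000 passes to the descendants.
That amount (€480,000) is divided at the children's generation into 2 shares of €240,000. Wyatt takes €240,000. The remaining share for the deceased Gustav (€240,000) is carried to the next generation.
That pool (€240,000) is divided at the grandchildren's generation equally among Tavita and Lorcan: €120,000 each.

Wyatt: €240,000; Tavita: €120,000; Lorcan: €120,000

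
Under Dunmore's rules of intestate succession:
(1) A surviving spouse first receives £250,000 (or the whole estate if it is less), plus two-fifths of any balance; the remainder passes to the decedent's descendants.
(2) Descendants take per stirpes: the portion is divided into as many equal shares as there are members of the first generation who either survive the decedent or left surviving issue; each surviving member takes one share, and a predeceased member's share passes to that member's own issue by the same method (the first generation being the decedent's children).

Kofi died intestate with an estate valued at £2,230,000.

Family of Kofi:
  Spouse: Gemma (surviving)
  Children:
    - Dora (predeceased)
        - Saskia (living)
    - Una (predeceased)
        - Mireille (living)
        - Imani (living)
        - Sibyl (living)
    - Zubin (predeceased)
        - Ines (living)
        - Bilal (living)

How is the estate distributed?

Gemma first takes £250,000, leaving a balance of £1,980,000. Gemma then takes two-fifths of the balance (£792,000), for a total of £1,042,000. The remaining £1,188,000 passes to the descendants.
The descendants' portion (£1,188,000) is divided into 3 shares of £396,000: Dora's £396,000 share passes to Dora's issue; Una's £396,000 share passes to Una's issue; Zubin's £396,000 share passes to Zubin's issue.
Dora's share (£396,000) passes entirely to Saskia.
Una's share (£396,000) is divided into 3 shares of £132,000: Mireille, Imani, and Sibyl each take £132,000.
Zubin's share (£396,000) is divided into 2 shares of £198,000: Ines and Bilal each take £198,000.

Gemma: £1,042,000; Saskia: £396,000; Mireille: £132,000; Imani: £132,000; Sibyl: £132,000; Ines: £198,000; Bilal: £198,000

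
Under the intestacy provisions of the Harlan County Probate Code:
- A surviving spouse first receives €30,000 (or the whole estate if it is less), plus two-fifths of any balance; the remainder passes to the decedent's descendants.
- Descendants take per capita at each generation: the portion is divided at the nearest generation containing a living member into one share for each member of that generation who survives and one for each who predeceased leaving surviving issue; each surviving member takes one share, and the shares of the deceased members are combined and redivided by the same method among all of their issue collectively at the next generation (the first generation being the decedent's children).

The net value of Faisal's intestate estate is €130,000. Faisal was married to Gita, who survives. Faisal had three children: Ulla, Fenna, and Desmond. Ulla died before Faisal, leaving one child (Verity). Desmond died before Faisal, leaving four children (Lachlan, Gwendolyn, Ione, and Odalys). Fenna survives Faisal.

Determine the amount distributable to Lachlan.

Gita first takes €30,000, leaving a balance of €100,000. Gita then takes two-fifths of the balance (€40,000), for a total of €70,000. The remaining €60,000 passes to the descendants.
The descendants' portion (€60,000) is divided at the children's generation into 3 shares of €20,000. Fenna takes €20,000. The 2 shares of the deceased (Ulla and Desmond) are combined into a pool of €40,000.
That pool (€40,000) is divided at the grandchildren's generation equally among Verity, Lachlan, Gwendolyn, Ione, and Odalys: €8,000 each.

Lachlan receives €8,000.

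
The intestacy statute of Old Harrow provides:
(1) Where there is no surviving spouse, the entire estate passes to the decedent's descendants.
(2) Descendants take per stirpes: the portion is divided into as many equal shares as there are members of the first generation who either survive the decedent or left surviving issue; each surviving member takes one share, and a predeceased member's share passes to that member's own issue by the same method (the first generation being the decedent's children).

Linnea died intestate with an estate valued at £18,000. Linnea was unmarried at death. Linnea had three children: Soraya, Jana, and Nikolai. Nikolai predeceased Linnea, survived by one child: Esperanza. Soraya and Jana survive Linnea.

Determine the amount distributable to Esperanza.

The entire £18,000 passes to the descendants.
That amount (£18,000) is divided into 3 shares of £6,000: Soraya and Jana each take £6,000; Nikolai's £6,000 share passes to Nikolai's issue.
Nikolai's share (£6,000) passes entirely to Esperanza.

Esperanza receives £6,000.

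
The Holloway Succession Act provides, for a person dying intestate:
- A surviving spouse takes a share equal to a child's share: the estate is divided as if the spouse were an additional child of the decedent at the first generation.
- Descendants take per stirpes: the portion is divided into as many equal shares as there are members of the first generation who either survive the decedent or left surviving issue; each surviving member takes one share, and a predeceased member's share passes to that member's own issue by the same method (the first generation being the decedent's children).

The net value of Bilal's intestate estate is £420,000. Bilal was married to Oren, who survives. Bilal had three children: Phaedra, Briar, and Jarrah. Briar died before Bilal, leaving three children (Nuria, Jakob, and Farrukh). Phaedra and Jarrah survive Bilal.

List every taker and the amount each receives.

The spouse counts as an additional share at the children's level, so there are 4 primary shares of £105,000. Oren takes one such share (£105,000).
The children's combined portion (£315,000) is divided into 3 shares of £105,000: Phaedra and Jarrah each take £105,000; Briar's £105,000 share passes to Briar's issue.
Briar's share (£105,000) is divided into 3 shares of £35,000: Nuria, Jakob, and Farrukh each take £35,000.

Oren: £105,000; Phaedra: £105,000; Nuria: £35,000; Jakob: £35,000; Farrukh: £35,000; Jarrah: £105,000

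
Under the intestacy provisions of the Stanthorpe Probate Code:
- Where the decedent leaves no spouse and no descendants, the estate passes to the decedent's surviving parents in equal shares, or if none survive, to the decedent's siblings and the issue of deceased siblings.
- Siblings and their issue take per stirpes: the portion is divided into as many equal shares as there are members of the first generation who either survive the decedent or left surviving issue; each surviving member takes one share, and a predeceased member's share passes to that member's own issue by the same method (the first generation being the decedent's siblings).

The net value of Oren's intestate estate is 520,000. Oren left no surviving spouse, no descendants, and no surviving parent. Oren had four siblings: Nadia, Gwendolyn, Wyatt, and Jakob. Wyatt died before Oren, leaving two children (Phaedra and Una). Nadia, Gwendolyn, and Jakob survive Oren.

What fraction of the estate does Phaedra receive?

The entire 520,000 passes to the siblings and their issue.
That amount (520,000) is divided into 4 shares of 130,000: Nadia, Gwendolyn, and Jakob each take 130,000; Wyatt's 130,000 share passes to Wyatt's issue.
Wyatt's share (130,000) is divided into 2 shares of 65,000: Phaedra and Una each take 65,000.

Phaedra receives 1/8 of the estate.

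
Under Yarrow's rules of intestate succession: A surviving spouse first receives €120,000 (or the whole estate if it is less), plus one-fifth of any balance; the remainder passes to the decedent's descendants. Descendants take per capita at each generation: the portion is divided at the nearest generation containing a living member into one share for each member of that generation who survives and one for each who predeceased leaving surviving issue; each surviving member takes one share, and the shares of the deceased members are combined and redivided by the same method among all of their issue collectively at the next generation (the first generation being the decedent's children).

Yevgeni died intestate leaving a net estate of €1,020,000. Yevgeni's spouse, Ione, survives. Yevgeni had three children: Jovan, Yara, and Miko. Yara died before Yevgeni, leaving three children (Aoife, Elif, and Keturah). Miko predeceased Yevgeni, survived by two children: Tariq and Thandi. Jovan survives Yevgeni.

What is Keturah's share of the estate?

Keturah receives €96,000.

Ione first takes €120,000, leaving a balance of €900,000. Ione then takes one-fifth of the balance (€180,000), for a total of €300,000. The remaining €720,000 passes to the descendants.
The descendants' portion (€720,000) is divided at the children's generation into 3 shares of €240,000. Jovan takes €240,000. The 2 shares of the deceased (Yara and Miko) are combined into a pool of €480,000.
That pool (€480,000) is divided at the grandchildren's generation equally among Aoife, Elif, Keturah, Tariq, and Thandi: €96,000 each.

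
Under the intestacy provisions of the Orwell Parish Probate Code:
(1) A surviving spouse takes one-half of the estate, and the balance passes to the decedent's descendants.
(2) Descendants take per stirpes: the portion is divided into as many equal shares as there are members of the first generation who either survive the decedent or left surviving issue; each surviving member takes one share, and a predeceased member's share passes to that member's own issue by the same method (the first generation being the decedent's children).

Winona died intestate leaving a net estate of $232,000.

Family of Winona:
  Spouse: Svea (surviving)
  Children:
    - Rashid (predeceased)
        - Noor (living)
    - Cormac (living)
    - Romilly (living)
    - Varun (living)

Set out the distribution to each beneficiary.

Svea takes one-half of $232,000 = $116,000. The remaining $116,000 passes to the descendants.
The descendants' portion ($116,000) is divided into 4 shares of $29,000: Cormac, Romilly, and Varun each take $29,000; Rashid's $29,000 share passes to Rashid's issue.
Rashid's share ($29,000) passes entirely to Noor.

Svea: $116,000; Noor: $29,000; Cormac: $29,000; Romilly: $29,000; Varun: $29,000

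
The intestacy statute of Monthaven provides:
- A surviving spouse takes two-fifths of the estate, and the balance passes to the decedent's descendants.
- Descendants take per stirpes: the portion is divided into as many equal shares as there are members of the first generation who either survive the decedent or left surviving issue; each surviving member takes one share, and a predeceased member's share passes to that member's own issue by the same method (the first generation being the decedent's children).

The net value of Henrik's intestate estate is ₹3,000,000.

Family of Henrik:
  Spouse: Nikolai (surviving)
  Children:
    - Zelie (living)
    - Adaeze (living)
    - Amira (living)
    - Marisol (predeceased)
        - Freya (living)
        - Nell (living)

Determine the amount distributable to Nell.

Nikolai takes two-fifths of ₹3,000,000 = ₹1,200,000. The remaining ₹1,800,000 passes to the descendants.
The descendants' portion (₹1,800,000) is divided into 4 shares of ₹450,000: Zelie, Adaeze, and Amira each take ₹450,000; Marisol's ₹450,000 share passes to Marisol's issue.
Marisol's share (₹450,000) is divided into 2 shares of ₹225,000: Freya and Nell each take ₹225,000.

Nell receives ₹225,000.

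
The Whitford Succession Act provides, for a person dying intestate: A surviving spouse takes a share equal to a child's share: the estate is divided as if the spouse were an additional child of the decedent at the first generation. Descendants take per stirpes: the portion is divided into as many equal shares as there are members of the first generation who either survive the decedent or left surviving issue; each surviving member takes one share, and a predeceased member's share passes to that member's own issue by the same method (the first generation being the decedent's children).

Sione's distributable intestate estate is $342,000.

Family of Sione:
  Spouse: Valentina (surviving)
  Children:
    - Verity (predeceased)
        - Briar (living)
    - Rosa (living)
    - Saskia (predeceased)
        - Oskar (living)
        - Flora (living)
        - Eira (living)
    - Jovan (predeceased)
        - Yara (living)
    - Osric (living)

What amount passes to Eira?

Eira receives $19,000.

The spouse counts as an additional share at the children's level, so there are 6 primary shares of $57,000. Valentina takes one such share ($57,000).
The children's combined portion ($285,000) is divided into 5 shares of $57,000: Rosa and Osric each take $57,000; Verity's $57,000 share passes to Verity's issue; Saskia's $57,000 share passes to Saskia's issue; Jovan's $57,000 share passes to Jovan's issue.
Verity's share ($57,000) passes entirely to Briar.
Saskia's share ($57,000) is divided into 3 shares of $19,000: Oskar, Flora, and Eira each take $19,000.
Jovan's share ($57,000) passes entirely to Yara.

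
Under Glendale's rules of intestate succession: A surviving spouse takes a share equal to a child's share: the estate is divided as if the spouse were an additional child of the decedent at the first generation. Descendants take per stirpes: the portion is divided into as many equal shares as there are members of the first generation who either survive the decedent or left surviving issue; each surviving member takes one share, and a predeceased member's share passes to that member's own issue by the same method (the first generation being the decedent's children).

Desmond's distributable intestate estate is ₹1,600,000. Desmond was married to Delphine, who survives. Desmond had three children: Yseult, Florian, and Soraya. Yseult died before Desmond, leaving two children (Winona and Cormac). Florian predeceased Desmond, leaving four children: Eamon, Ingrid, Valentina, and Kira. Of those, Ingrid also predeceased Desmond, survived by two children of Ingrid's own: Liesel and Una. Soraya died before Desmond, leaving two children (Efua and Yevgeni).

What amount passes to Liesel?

The spouse counts as an additional share at the children's level, so there are 4 primary shares of ₹400,000. Delphine takes one such share (₹400,000).
The children's combined portion (₹1,200,000) is divided into 3 shares of ₹400,000: Yseult's ₹400,000 share passes to Yseult's issue; Florian's ₹400,000 share passes to Florian's issue; Soraya's ₹400,000 share passes to Soraya's issue.
Yseult's share (₹400,000) is divided into 2 shares of ₹200,000: Winona and Cormac each take ₹200,000.
Florian's share (₹400,000) is divided into 4 shares of ₹100,000: Eamon, Valentina, and Kira each take ₹100,000; Ingrid's ₹100,000 share passes to Ingrid's issue.
Ingrid's share (₹100,000) is divided into 2 shares of ₹50,000: Liesel and Una each take ₹50,000.
Soraya's share (₹400,000) is divided into 2 shares of ₹200,000: Efua and Yevgeni each take ₹200,000.

Liesel receives ₹50,000.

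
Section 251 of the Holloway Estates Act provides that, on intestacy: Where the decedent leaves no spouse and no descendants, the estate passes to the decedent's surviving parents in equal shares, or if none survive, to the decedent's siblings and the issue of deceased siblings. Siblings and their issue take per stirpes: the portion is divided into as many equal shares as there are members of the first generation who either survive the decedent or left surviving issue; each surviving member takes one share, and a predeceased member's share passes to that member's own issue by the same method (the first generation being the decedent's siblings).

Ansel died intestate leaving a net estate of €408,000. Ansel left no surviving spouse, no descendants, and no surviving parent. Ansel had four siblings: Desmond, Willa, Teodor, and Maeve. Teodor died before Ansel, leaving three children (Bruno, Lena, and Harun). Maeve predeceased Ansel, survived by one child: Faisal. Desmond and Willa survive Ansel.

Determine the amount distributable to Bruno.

The entire €408,000 passes to the siblings and their issue.
That amount (€408,000) is divided into 4 shares of €102,000: Desmond and Willa each take €102,000; Teodor's €102,000 share passes to Teodor's issue; Maeve's €102,000 share passes to Maeve's issue.
Teodor's share (€102,000) is divided into 3 shares of €34,000: Bruno, Lena, and Harun each take €34,000.
Maeve's share (€102,000) passes entirely to Faisal.

Bruno receives €34,000.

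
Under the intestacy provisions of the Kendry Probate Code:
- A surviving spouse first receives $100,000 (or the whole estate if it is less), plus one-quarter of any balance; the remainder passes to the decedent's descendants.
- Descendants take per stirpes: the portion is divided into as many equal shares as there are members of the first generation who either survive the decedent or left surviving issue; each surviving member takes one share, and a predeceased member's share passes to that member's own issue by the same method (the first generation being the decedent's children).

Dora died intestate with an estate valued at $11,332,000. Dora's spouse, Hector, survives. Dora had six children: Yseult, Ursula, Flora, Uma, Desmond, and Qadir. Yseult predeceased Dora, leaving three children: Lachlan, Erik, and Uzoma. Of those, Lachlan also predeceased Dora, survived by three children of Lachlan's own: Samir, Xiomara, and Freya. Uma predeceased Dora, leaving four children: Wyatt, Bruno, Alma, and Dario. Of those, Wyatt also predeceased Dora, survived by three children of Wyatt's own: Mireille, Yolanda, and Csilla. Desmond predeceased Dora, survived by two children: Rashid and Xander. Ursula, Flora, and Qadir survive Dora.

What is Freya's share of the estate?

Hector first takes $100,000, leaving a balance of $11,232,000. Hector then takes one-quarter of the balance ($2,808,000), for a total of $2,908,000. The remaining $8,424,000 passes to the descendants.
The descendants' portion ($8,424,000) is divided into 6 shares of $1,404,000: Ursula, Flora, and Qadir each take $1,404,000; Yseult's $1,404,000 share passes to Yseult's issue; Uma's $1,404,000 share passes to Uma's issue; Desmond's $1,404,000 share passes to Desmond's issue.
Yseult's share ($1,404,000) is divided into 3 shares of $468,000: Erik and Uzoma each take $468,000; Lachlan's $468,000 share passes to Lachlan's issue.
Lachlan's share ($468,000) is divided into 3 shares of $156,000: Samir, Xiomara, and Freya each take $156,000.
Uma's share ($1,404,000) is divided into 4 shares of $351,000: Bruno, Alma, and Dario each take $351,000; Wyatt's $351,000 share passes to Wyatt's issue.
Wyatt's share ($351,000) is divided into 3 shares of $117,000: Mireille, Yolanda, and Csilla each take $117,000.
Desmond's share ($1,404,000) is divided into 2 shares of $702,000: Rashid and Xander each take $702,000.

Freya receives $156,000.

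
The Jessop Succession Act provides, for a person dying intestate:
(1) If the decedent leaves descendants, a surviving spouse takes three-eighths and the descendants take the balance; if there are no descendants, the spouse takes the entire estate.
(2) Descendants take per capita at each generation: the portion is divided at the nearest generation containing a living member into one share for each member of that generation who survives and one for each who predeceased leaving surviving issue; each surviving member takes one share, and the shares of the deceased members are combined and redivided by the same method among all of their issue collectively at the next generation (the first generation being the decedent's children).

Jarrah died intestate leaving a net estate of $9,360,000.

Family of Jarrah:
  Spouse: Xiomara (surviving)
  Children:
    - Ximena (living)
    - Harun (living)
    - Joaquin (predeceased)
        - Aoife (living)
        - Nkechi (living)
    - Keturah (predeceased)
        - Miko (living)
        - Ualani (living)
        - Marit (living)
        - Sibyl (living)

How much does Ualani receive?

Xiomara takes three-eighths of $9,360,000 = $3,510,000. The remaining $5,850,000 passes to the descendants.
The descendants' portion ($5,850,000) is divided at the children's generation into 4 shares of $1,462,500. Ximena and Harun each take $1,462,500. The 2 shares of the deceased (Joaquin and Keturah) are combined into a pool of $2,925,000.
That pool ($2,925,000) is divided at the grandchildren's generation equally among Aoife, Nkechi, Miko, Ualani, Marit, and Sibyl: $487,500 each.

Ualani receives $487,500.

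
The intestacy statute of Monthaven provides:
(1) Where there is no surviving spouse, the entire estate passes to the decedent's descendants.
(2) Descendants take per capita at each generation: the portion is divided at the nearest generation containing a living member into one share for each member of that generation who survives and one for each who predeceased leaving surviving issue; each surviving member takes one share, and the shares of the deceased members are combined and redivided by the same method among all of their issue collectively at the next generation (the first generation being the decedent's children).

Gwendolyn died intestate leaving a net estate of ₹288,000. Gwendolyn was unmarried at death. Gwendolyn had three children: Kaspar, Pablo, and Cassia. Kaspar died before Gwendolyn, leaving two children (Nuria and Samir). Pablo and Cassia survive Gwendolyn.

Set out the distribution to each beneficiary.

Nuria: ₹48,000; Samir: ₹48,000; Pablo: ₹96,000; Cassia: ₹96,000

The entire ₹288,000 passes to the descendants.
That amount (₹288,000) is divided at the children's generation into 3 shares of ₹96,000. Pablo and Cassia each take ₹96,000. The remaining share for the deceased Kaspar (₹96,000) is carried to the next generation.
That pool (₹96,000) is divided at the grandchildren's generation equally among Nuria and Samir: ₹48,000 each.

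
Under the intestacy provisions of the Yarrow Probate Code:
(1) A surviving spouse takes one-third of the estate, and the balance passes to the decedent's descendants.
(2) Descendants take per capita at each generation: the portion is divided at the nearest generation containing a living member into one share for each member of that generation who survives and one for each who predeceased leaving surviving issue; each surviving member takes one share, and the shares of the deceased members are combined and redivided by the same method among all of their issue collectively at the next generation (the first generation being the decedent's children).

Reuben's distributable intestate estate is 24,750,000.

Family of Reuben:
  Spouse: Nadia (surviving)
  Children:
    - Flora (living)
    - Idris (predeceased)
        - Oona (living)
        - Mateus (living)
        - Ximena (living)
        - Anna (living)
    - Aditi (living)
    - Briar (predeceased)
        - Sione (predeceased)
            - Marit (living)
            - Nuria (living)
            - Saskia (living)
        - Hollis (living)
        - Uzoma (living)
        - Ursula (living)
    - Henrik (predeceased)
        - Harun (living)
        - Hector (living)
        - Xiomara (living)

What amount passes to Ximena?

Ximena receives 900,000.

Nadia takes one-third of 24,750,000 = 8,250,000. The remaining 16,500,000 passes to the descendants.
The descendants' portion (16,500,000) is divided at the children's generation into 5 shares of 3,300,000. Flora and Aditi each take 3,300,000. The 3 shares of the deceased (Idris, Briar, and Henrik) are combined into a pool of 9,900,000.
That pool (9,900,000) is divided at the grandchildren's generation into 11 shares of 900,000. Oona, Mateus, Ximena, Anna, Hollis, Uzoma, Ursula, Harun, Hector, and Xiomara each take 900,000. The remaining share for the deceased Sione (900,000) is carried to the next generation.
That pool (900,000) is divided at the great-grandchildren's generation equally among Marit, Nuria, and Saskia: 300,000 each.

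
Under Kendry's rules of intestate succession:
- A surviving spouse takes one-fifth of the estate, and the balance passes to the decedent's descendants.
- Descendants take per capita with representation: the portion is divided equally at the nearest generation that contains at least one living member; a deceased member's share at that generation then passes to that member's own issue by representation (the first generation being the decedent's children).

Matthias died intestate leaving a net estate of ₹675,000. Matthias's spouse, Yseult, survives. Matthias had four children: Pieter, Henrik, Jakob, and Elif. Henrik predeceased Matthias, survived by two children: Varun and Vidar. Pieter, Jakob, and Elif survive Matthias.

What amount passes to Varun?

Yseult takes one-fifth of ₹675,000 = ₹135,000. The remaining ₹540,000 passes to the descendants.
The descendants' portion (₹540,000) is divided into 4 shares of ₹135,000: Pieter, Jakob, and Elif each take ₹135,000; Henrik's ₹135,000 share passes to Henrik's issue.
Henrik's share (₹135,000) is divided into 2 shares of ₹67,500: Varun and Vidar each take ₹67,500.

Varun receives ₹67,500.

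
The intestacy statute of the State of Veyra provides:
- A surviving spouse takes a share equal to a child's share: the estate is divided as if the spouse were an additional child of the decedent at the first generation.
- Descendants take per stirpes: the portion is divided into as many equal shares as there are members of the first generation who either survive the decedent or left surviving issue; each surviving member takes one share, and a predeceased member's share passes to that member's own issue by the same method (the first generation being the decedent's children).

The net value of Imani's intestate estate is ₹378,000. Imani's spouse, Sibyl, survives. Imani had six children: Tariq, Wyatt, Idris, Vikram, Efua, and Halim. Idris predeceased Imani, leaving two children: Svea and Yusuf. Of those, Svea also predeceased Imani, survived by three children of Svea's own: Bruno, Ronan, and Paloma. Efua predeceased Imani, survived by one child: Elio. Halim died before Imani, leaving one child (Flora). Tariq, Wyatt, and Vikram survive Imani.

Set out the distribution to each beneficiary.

Sibyl: ₹54,000; Tariq: ₹54,000; Wyatt: ₹54,000; Bruno: ₹9,000; Ronan: ₹9,000; Paloma: ₹9,000; Yusuf: ₹27,000; Vikram: ₹54,000; Elio: ₹54,000; Flora: ₹54,000

The spouse counts as an additional share at the children's level, so there are 7 primary shares of ₹54,000. Sibyl takes one such share (₹54,000).
The children's combined portion (₹324,000) is divided into 6 shares of ₹54,000: Tariq, Wyatt, and Vikram each take ₹54,000; Idris's ₹54,000 share passes to Idris's issue; Efua's ₹54,000 share passes to Efua's issue; Halim's ₹54,000 share passes to Halim's issue.
Idris's share (₹54,000) is divided into 2 shares of ₹27,000: Yusuf takes ₹27,000; Svea's ₹27,000 share passes to Svea's issue.
Svea's share (₹27,000) is divided into 3 shares of ₹9,000: Bruno, Ronan, and Paloma each take ₹9,000.
Efua's share (₹54,000) passes entirely to Elio.
Halim's share (₹54,000) passes entirely to Flora.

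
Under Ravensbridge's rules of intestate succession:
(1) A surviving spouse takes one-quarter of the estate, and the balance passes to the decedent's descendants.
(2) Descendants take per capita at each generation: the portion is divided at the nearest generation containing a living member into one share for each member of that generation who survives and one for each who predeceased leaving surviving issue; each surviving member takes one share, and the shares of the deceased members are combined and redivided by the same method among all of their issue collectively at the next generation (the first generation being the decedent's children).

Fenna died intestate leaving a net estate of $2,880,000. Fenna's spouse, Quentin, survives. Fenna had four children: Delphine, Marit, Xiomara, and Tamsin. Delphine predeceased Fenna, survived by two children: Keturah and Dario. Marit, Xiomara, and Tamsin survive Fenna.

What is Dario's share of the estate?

Dario receives $270,000.

Quentin takes one-quarter of $2,880,000 = $720,000. The remaining $2,160,000 passes to the descendants.
The descendants' portion ($2,160,000) is divided at the children's generation into 4 shares of $540,000. Marit, Xiomara, and Tamsin each take $540,000. The remaining share for the deceased Delphine ($540,000) is carried to the next generation.
That pool ($540,000) is divided at the grandchildren's generation equally among Keturah and Dario: $270,000 each.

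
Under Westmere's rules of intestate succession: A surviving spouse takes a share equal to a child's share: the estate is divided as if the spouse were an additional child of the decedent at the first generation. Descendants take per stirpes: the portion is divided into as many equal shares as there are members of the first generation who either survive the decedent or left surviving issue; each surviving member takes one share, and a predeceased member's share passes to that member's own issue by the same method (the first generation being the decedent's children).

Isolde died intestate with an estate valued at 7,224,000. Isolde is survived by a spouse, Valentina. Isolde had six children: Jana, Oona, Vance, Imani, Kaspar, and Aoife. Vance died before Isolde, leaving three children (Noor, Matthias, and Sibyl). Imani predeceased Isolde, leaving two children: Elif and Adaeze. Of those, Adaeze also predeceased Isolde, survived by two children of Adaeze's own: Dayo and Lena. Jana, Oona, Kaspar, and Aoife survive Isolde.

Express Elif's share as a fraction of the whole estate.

Elif receives 1/14 of the estate.

The spouse counts as an additional share at the children's level, so there are 7 primary shares of 1,032,000. Valentina takes one such share (1,032,000).
The children's combined portion (6,192,000) is divided into 6 shares of 1,032,000: Jana, Oona, Kaspar, and Aoife each take 1,032,000; Vance's 1,032,000 share passes to Vance's issue; Imani's 1,032,000 share passes to Imani's issue.
Vance's share (1,032,000) is divided into 3 shares of 344,000: Noor, Matthias, and Sibyl each take 344,000.
Imani's share (1,032,000) is divided into 2 shares of 516,000: Elif takes 516,000; Adaeze's 516,000 share passes to Adaeze's issue.
Adaeze's share (516,000) is divided into 2 shares of 258,000: Dayo and Lena each take 258,000.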